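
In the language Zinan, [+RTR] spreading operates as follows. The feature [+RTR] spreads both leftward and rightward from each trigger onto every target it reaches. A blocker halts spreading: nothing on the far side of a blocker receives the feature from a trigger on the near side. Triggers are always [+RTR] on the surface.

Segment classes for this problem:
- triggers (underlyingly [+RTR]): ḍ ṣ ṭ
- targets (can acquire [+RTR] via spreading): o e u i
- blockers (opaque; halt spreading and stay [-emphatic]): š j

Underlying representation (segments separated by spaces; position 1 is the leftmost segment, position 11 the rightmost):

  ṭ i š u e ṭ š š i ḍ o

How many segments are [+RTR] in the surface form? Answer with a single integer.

From /ṭ/ at 1 rightward: 2 /i/ → [+RTR]; 3 /š/ blocks.
From /ṭ/ at 1 leftward: word edge.
From /ṭ/ at 6 rightward: 7 /š/ blocks.
From /ṭ/ at 6 leftward: 5 /e/ → [+RTR]; 4 /u/ → [+RTR]; 3 /š/ blocks.
From /ḍ/ at 10 rightward: 11 /o/ → [+RTR]; word edge.
From /ḍ/ at 10 leftward: 9 /i/ → [+RTR]; 8 /š/ blocks.
[+RTR] positions on the surface: 1 2 4 5 6 9 10 11.

8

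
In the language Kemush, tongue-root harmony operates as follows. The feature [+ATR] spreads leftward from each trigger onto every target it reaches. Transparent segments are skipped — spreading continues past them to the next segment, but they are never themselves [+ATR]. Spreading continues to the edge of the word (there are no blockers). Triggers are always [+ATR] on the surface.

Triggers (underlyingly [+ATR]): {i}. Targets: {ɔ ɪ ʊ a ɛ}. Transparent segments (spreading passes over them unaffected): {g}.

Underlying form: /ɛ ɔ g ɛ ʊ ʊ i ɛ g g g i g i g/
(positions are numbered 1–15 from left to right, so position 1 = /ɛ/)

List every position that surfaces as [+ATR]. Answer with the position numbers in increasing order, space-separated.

1 2 4 5 6 7 8 12 14

From /i/ at 7 leftward: 6 /ʊ/ → [+ATR]; 5 /ʊ/ → [+ATR]; 4 /ɛ/ → [+ATR]; 3 /g/ transparent; 2 /ɔ/ → [+ATR]; 1 /ɛ/ → [+ATR]; word edge.
From /i/ at 12 leftward: 11 /g/ transparent; 10 /g/ transparent; 9 /g/ transparent; 8 /ɛ/ → [+ATR]; 7 /i/ is itself a trigger — this domain ends here.
From /i/ at 14 leftward: 13 /g/ transparent; 12 /i/ is itself a trigger — this domain ends here.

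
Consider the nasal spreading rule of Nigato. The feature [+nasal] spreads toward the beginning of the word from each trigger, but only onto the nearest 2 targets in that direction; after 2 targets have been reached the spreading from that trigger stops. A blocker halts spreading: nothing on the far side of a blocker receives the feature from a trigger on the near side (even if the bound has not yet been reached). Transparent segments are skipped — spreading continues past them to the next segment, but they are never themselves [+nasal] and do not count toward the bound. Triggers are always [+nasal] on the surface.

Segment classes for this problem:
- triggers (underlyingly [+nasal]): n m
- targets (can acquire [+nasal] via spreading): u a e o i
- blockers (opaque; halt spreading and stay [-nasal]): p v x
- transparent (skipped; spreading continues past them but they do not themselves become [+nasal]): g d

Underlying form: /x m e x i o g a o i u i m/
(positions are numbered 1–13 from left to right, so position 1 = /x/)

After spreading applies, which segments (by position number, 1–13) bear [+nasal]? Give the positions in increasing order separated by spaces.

From /m/ at 2 leftward: 1 /x/ blocks.
From /m/ at 13 leftward: 12 /i/ → [+nasal]; 11 /u/ → [+nasal]; bound reached.
Targets with no active source: positions 3 5 6 8 9 10 stay [-nasal].

2 11 12 13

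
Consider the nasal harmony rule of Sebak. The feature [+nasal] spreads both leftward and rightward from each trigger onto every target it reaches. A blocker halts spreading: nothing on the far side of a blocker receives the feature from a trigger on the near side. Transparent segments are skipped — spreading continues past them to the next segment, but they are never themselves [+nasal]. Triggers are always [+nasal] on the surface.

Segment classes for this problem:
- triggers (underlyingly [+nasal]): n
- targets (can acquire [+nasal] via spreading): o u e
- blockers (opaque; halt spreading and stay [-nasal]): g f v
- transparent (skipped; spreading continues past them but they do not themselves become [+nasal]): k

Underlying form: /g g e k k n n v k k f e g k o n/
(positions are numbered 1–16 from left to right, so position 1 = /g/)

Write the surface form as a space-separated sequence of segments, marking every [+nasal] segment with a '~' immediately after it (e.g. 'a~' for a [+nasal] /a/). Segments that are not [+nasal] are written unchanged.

g g e~ k k n~ n~ v k k f e g k o~ n~

From /n/ at 6 rightward: 7 /n/ is itself a trigger — this domain ends here.
From /n/ at 6 leftward: 5 /k/ transparent; 4 /k/ transparent; 3 /e/ → [+nasal]; 2 /g/ blocks.
From /n/ at 7 rightward: 8 /v/ blocks.
From /n/ at 7 leftward: 6 /n/ is itself a trigger — this domain ends here.
From /n/ at 16 rightward: word edge.
From /n/ at 16 leftward: 15 /o/ → [+nasal]; 14 /k/ transparent; 13 /g/ blocks.
Target with no active source: position 12 stays [-nasal].
[+nasal] positions on the surface: 3 6 7 15 16.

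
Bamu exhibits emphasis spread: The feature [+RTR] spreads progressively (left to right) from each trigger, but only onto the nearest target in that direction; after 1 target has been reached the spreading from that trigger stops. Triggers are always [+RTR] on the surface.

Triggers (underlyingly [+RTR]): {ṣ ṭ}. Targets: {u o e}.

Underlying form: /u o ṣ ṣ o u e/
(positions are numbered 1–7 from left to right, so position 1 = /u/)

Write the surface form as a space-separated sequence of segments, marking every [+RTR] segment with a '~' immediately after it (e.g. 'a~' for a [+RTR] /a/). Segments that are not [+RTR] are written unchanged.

From /ṣ/ at 3 rightward: 4 /ṣ/ is itself a trigger — this domain ends here.
From /ṣ/ at 4 rightward: 5 /o/ → [+RTR]; bound reached.
Targets with no active source: positions 1 2 6 7 stay [-emphatic].
[+RTR] positions on the surface: 3 4 5.

u o ṣ~ ṣ~ o~ u e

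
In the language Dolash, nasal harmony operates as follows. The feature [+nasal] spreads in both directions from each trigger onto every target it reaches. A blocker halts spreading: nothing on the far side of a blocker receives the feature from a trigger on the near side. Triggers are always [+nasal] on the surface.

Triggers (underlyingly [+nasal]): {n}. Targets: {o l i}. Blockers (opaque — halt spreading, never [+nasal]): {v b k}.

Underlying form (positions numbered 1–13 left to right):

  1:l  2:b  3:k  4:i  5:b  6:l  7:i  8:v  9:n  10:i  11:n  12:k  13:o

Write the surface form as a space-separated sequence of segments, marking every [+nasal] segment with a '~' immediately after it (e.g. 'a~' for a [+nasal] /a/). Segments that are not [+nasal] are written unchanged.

l b k i b l i v n~ i~ n~ k o

From /n/ at 9 rightward: 10 /i/ → [+nasal]; 11 /n/ is itself a trigger — this domain ends here.
From /n/ at 9 leftward: 8 /v/ blocks.
From /n/ at 11 rightward: 12 /k/ blocks.
From /n/ at 11 leftward: 10 /i/ → [+nasal]; 9 /n/ is itself a trigger — this domain ends here.
Targets with no active source: positions 1 4 6 7 13 stay [-nasal].
[+nasal] positions on the surface: 9 10 11.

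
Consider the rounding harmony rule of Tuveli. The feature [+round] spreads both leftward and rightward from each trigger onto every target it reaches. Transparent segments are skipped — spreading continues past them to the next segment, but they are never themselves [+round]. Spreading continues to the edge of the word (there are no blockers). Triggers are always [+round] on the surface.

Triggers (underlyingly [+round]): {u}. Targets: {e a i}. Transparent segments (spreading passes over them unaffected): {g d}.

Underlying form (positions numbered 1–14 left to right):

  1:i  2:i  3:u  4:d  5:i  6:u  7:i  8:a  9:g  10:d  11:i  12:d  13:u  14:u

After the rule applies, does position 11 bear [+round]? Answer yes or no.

yes

From /u/ at 3 rightward: 4 /d/ transparent; 5 /i/ → [+round]; 6 /u/ is itself a trigger — this domain ends here.
From /u/ at 3 leftward: 2 /i/ → [+round]; 1 /i/ → [+round]; word edge.
From /u/ at 6 rightward: 7 /i/ → [+round]; 8 /a/ → [+round]; 9 /g/ transparent; 10 /d/ transparent; 11 /i/ → [+round]; 12 /d/ transparent; 13 /u/ is itself a trigger — this domain ends here.
From /u/ at 6 leftward: 5 /i/ → [+round]; 4 /d/ transparent; 3 /u/ is itself a trigger — this domain ends here.
From /u/ at 13 rightward: 14 /u/ is itself a trigger — this domain ends here.
From /u/ at 13 leftward: 12 /d/ transparent; 11 /i/ → [+round]; 10 /d/ transparent; 9 /g/ transparent; 8 /a/ → [+round]; 7 /i/ → [+round]; 6 /u/ is itself a trigger — this domain ends here.
From /u/ at 14 rightward: word edge.
From /u/ at 14 leftward: 13 /u/ is itself a trigger — this domain ends here.
[+round] positions on the surface: 1 2 3 5 6 7 8 11 13 14.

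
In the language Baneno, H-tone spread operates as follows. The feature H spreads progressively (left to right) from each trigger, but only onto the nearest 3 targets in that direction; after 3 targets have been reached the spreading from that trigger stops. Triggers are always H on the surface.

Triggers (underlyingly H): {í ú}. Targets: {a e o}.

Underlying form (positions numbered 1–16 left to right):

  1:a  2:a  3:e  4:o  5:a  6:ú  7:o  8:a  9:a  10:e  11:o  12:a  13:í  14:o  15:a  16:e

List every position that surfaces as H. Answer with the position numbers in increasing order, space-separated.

From /ú/ at 6 rightward: 7 /o/ → H; 8 /a/ → H; 9 /a/ → H; bound reached.
From /í/ at 13 rightward: 14 /o/ → H; 15 /a/ → H; 16 /e/ → H; bound reached.
Targets with no active source: positions 1 2 3 4 5 10 11 12 stay [-high tone].

6 7 8 9 13 14 15 16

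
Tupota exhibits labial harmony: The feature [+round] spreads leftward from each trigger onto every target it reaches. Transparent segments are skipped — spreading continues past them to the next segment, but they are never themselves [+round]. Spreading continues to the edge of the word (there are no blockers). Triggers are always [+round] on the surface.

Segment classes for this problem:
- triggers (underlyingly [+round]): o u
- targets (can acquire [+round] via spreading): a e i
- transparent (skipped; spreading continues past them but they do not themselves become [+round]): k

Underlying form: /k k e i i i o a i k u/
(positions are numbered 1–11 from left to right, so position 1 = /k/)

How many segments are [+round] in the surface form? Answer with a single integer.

8

From /o/ at 7 leftward: 6 /i/ → [+round]; 5 /i/ → [+round]; 4 /i/ → [+round]; 3 /e/ → [+round]; 2 /k/ transparent; 1 /k/ transparent; word edge.
From /u/ at 11 leftward: 10 /k/ transparent; 9 /i/ → [+round]; 8 /a/ → [+round]; 7 /o/ is itself a trigger — this domain ends here.
[+round] positions on the surface: 3 4 5 6 7 8 9 11.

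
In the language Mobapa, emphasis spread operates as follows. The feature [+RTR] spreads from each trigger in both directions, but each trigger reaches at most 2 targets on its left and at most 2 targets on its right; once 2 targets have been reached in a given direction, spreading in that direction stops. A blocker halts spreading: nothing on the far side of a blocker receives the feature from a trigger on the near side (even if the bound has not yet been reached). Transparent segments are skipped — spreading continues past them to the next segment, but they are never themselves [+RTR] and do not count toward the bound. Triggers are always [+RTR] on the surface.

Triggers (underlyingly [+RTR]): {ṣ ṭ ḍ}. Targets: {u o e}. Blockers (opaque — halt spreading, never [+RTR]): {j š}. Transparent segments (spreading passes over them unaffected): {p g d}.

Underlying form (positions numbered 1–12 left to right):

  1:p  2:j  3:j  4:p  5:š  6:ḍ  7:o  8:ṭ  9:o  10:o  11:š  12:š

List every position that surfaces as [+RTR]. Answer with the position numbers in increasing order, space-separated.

From /ḍ/ at 6 rightward: 7 /o/ → [+RTR]; 8 /ṭ/ is itself a trigger — this domain ends here.
From /ḍ/ at 6 leftward: 5 /š/ blocks.
From /ṭ/ at 8 rightward: 9 /o/ → [+RTR]; 10 /o/ → [+RTR]; bound reached.
From /ṭ/ at 8 leftward: 7 /o/ → [+RTR]; 6 /ḍ/ is itself a trigger — this domain ends here.

6 7 8 9 10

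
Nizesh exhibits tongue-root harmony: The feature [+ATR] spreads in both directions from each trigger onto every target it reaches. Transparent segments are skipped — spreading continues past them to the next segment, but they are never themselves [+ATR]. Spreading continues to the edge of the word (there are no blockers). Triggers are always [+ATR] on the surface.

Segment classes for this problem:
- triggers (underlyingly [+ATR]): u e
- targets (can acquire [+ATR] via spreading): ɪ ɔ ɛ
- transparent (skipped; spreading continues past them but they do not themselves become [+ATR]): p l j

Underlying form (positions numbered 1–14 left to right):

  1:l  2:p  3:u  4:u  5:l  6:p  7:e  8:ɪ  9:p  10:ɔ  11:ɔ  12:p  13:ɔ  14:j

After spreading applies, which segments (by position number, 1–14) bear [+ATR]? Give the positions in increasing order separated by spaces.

From /u/ at 3 rightward: 4 /u/ is itself a trigger — this domain ends here.
From /u/ at 3 leftward: 2 /p/ transparent; 1 /l/ transparent; word edge.
From /u/ at 4 rightward: 5 /l/ transparent; 6 /p/ transparent; 7 /e/ is itself a trigger — this domain ends here.
From /u/ at 4 leftward: 3 /u/ is itself a trigger — this domain ends here.
From /e/ at 7 rightward: 8 /ɪ/ → [+ATR]; 9 /p/ transparent; 10 /ɔ/ → [+ATR]; 11 /ɔ/ → [+ATR]; 12 /p/ transparent; 13 /ɔ/ → [+ATR]; 14 /j/ transparent; word edge.
From /e/ at 7 leftward: 6 /p/ transparent; 5 /l/ transparent; 4 /u/ is itself a trigger — this domain ends here.

3 4 7 8 10 11 13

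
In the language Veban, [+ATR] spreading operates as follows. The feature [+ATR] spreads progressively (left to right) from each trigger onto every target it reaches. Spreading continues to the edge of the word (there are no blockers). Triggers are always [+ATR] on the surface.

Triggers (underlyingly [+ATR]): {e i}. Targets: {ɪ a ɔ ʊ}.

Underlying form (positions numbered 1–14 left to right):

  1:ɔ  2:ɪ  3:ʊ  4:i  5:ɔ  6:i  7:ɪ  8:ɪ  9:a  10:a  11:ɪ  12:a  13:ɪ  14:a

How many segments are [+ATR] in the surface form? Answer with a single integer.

From /i/ at 4 rightward: 5 /ɔ/ → [+ATR]; 6 /i/ is itself a trigger — this domain ends here.
From /i/ at 6 rightward: 7 /ɪ/ → [+ATR]; 8 /ɪ/ → [+ATR]; 9 /a/ → [+ATR]; 10 /a/ → [+ATR]; 11 /ɪ/ → [+ATR]; 12 /a/ → [+ATR]; 13 /ɪ/ → [+ATR]; 14 /a/ → [+ATR]; word edge.
Targets with no active source: positions 1 2 3 stay [-ATR].
[+ATR] positions on the surface: 4 5 6 7 8 9 10 11 12 13 14.

11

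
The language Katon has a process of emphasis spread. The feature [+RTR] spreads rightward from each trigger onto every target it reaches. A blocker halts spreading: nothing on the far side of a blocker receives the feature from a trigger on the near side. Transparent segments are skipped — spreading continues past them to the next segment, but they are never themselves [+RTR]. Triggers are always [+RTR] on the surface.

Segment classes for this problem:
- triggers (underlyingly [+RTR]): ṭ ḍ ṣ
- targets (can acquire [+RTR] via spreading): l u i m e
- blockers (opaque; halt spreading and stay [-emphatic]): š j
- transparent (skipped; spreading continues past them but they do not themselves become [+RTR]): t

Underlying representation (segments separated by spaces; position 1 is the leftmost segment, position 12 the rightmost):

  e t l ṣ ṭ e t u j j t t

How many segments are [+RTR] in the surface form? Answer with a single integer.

From /ṣ/ at 4 rightward: 5 /ṭ/ is itself a trigger — this domain ends here.
From /ṭ/ at 5 rightward: 6 /e/ → [+RTR]; 7 /t/ transparent; 8 /u/ → [+RTR]; 9 /j/ blocks.
Targets with no active source: positions 1 3 stay [-emphatic].
[+RTR] positions on the surface: 4 5 6 8.

4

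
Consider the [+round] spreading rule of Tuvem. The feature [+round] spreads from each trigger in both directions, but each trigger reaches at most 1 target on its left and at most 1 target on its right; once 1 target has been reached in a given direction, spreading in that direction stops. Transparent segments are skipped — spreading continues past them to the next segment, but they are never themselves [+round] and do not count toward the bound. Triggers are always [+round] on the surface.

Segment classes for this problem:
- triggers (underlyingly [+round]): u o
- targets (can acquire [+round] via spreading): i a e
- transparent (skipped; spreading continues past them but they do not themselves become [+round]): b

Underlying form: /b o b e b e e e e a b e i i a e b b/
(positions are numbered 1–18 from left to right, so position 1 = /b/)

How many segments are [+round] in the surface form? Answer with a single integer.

2

From /o/ at 2 rightward: 3 /b/ transparent; 4 /e/ → [+round]; bound reached.
From /o/ at 2 leftward: 1 /b/ transparent; word edge.
Targets with no active source: positions 6 7 8 9 10 12 13 14 15 16 stay [-round].
[+round] positions on the surface: 2 4.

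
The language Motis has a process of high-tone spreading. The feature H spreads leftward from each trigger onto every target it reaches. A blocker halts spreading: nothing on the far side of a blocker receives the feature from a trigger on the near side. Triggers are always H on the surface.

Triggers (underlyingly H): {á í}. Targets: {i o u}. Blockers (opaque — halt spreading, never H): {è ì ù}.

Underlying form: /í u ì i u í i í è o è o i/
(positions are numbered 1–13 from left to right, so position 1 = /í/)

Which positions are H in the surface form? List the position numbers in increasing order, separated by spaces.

From /í/ at 1 leftward: word edge.
From /í/ at 6 leftward: 5 /u/ → H; 4 /i/ → H; 3 /ì/ blocks.
From /í/ at 8 leftward: 7 /i/ → H; 6 /í/ is itself a trigger — this domain ends here.
Targets with no active source: positions 2 10 12 13 stay [-high tone].

1 4 5 6 7 8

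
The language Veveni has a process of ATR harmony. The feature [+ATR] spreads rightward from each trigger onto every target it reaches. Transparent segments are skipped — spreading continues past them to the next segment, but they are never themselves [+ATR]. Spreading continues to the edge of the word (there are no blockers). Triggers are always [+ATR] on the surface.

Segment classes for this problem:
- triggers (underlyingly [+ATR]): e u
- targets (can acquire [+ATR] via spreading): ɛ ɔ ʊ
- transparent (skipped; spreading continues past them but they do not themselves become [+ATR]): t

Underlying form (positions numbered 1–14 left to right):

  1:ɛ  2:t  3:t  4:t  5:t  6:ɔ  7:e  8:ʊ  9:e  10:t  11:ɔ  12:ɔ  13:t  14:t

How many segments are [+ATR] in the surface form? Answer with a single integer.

From /e/ at 7 rightward: 8 /ʊ/ → [+ATR]; 9 /e/ is itself a trigger — this domain ends here.
From /e/ at 9 rightward: 10 /t/ transparent; 11 /ɔ/ → [+ATR]; 12 /ɔ/ → [+ATR]; 13 /t/ transparent; 14 /t/ transparent; word edge.
Targets with no active source: positions 1 6 stay [-ATR].
[+ATR] positions on the surface: 7 8 9 11 12.

5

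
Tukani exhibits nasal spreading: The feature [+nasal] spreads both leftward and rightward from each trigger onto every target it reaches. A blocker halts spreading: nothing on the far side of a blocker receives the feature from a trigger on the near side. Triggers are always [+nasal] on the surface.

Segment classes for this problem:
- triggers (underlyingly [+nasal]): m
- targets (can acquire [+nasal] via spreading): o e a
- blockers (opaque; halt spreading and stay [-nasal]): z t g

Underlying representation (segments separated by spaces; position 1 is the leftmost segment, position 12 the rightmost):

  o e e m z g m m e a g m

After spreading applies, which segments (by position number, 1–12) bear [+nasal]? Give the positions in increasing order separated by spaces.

1 2 3 4 7 8 9 10 12

From /m/ at 4 rightward: 5 /z/ blocks.
From /m/ at 4 leftward: 3 /e/ → [+nasal]; 2 /e/ → [+nasal]; 1 /o/ → [+nasal]; word edge.
From /m/ at 7 rightward: 8 /m/ is itself a trigger — this domain ends here.
From /m/ at 7 leftward: 6 /g/ blocks.
From /m/ at 8 rightward: 9 /e/ → [+nasal]; 10 /a/ → [+nasal]; 11 /g/ blocks.
From /m/ at 8 leftward: 7 /m/ is itself a trigger — this domain ends here.
From /m/ at 12 rightward: word edge.
From /m/ at 12 leftward: 11 /g/ blocks.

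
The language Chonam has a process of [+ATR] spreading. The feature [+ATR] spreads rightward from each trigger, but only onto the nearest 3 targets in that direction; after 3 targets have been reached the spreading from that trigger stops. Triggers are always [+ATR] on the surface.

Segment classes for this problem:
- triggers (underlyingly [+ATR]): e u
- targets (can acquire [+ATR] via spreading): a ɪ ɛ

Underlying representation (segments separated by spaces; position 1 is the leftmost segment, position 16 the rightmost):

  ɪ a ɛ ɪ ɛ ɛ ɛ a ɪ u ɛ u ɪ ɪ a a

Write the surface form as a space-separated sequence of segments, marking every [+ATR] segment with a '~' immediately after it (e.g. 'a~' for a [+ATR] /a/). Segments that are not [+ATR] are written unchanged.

ɪ a ɛ ɪ ɛ ɛ ɛ a ɪ u~ ɛ~ u~ ɪ~ ɪ~ a~ a

From /u/ at 10 rightward: 11 /ɛ/ → [+ATR]; 12 /u/ is itself a trigger — this domain ends here.
From /u/ at 12 rightward: 13 /ɪ/ → [+ATR]; 14 /ɪ/ → [+ATR]; 15 /a/ → [+ATR]; bound reached.
Targets with no active source: positions 1 2 3 4 5 6 7 8 9 16 stay [-ATR].
[+ATR] positions on the surface: 10 11 12 13 14 15.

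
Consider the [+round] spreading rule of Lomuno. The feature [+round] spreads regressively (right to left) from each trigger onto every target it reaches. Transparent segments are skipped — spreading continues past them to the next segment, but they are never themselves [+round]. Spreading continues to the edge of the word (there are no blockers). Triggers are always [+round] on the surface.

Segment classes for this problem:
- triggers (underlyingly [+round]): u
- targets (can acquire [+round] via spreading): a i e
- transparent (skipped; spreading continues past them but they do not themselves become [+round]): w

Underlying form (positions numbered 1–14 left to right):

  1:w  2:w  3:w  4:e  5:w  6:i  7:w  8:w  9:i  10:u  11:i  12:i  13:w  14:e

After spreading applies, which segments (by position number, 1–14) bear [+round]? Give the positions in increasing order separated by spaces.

From /u/ at 10 leftward: 9 /i/ → [+round]; 8 /w/ transparent; 7 /w/ transparent; 6 /i/ → [+round]; 5 /w/ transparent; 4 /e/ → [+round]; 3 /w/ transparent; 2 /w/ transparent; 1 /w/ transparent; word edge.
Targets with no active source: positions 11 12 14 stay [-round].

4 6 9 10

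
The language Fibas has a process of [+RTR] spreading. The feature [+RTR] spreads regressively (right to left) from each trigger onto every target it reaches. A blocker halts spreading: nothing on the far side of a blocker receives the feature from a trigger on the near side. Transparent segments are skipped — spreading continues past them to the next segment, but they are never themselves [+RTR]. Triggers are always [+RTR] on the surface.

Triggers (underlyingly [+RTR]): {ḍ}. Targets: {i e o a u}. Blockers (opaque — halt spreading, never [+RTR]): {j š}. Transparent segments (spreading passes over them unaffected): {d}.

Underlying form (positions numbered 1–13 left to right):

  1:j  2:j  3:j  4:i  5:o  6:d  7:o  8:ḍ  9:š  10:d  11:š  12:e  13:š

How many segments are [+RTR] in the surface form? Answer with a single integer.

4

From /ḍ/ at 8 leftward: 7 /o/ → [+RTR]; 6 /d/ transparent; 5 /o/ → [+RTR]; 4 /i/ → [+RTR]; 3 /j/ blocks.
Target with no active source: position 12 stays [-emphatic].
[+RTR] positions on the surface: 4 5 7 8.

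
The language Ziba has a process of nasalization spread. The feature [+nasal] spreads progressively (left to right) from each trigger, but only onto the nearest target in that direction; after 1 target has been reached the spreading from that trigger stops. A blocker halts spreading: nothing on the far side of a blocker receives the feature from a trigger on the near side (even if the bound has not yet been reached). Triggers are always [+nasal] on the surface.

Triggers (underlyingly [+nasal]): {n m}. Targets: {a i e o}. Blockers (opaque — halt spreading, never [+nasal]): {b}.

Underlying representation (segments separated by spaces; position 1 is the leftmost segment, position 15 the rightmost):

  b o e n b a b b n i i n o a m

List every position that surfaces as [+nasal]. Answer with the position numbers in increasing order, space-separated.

4 9 10 12 13 15

From /n/ at 4 rightward: 5 /b/ blocks.
From /n/ at 9 rightward: 10 /i/ → [+nasal]; bound reached.
From /n/ at 12 rightward: 13 /o/ → [+nasal]; bound reached.
From /m/ at 15 rightward: word edge.
Targets with no active source: positions 2 3 6 11 14 stay [-nasal].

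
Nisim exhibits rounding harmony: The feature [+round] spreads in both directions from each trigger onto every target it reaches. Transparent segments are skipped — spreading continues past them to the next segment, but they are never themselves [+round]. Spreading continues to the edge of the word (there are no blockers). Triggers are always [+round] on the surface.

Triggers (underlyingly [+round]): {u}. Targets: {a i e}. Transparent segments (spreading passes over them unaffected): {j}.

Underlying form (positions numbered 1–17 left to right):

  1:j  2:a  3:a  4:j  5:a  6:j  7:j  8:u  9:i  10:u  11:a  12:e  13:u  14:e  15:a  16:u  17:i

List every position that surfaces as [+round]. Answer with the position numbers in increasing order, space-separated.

From /u/ at 8 rightward: 9 /i/ → [+round]; 10 /u/ is itself a trigger — this domain ends here.
From /u/ at 8 leftward: 7 /j/ transparent; 6 /j/ transparent; 5 /a/ → [+round]; 4 /j/ transparent; 3 /a/ → [+round]; 2 /a/ → [+round]; 1 /j/ transparent; word edge.
From /u/ at 10 rightward: 11 /a/ → [+round]; 12 /e/ → [+round]; 13 /u/ is itself a trigger — this domain ends here.
From /u/ at 10 leftward: 9 /i/ → [+round]; 8 /u/ is itself a trigger — this domain ends here.
From /u/ at 13 rightward: 14 /e/ → [+round]; 15 /a/ → [+round]; 16 /u/ is itself a trigger — this domain ends here.
From /u/ at 13 leftward: 12 /e/ → [+round]; 11 /a/ → [+round]; 10 /u/ is itself a trigger — this domain ends here.
From /u/ at 16 rightward: 17 /i/ → [+round]; word edge.
From /u/ at 16 leftward: 15 /a/ → [+round]; 14 /e/ → [+round]; 13 /u/ is itself a trigger — this domain ends here.

2 3 5 8 9 10 11 12 13 14 15 16 17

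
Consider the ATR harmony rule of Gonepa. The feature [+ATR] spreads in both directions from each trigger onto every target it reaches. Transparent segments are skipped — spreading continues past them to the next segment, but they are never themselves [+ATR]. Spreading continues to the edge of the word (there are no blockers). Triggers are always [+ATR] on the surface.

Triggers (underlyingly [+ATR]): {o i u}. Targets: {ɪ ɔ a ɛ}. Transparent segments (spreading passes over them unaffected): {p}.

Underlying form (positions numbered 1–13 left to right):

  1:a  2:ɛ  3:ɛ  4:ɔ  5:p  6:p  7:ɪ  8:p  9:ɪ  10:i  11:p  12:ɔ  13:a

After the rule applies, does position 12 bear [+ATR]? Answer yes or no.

yes

From /i/ at 10 rightward: 11 /p/ transparent; 12 /ɔ/ → [+ATR]; 13 /a/ → [+ATR]; word edge.
From /i/ at 10 leftward: 9 /ɪ/ → [+ATR]; 8 /p/ transparent; 7 /ɪ/ → [+ATR]; 6 /p/ transparent; 5 /p/ transparent; 4 /ɔ/ → [+ATR]; 3 /ɛ/ → [+ATR]; 2 /ɛ/ → [+ATR]; 1 /a/ → [+ATR]; word edge.
[+ATR] positions on the surface: 1 2 3 4 7 9 10 12 13.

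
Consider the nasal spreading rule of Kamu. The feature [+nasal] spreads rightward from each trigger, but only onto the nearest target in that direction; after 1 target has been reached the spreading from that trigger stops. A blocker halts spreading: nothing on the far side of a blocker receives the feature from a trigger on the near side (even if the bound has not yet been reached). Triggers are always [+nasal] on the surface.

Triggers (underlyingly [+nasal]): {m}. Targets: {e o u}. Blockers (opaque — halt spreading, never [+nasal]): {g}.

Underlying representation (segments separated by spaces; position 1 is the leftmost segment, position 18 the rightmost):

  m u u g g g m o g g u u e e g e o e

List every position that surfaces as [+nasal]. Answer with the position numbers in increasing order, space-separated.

From /m/ at 1 rightward: 2 /u/ → [+nasal]; bound reached.
From /m/ at 7 rightward: 8 /o/ → [+nasal]; bound reached.
Targets with no active source: positions 3 11 12 13 14 16 17 18 stay [-nasal].

1 2 7 8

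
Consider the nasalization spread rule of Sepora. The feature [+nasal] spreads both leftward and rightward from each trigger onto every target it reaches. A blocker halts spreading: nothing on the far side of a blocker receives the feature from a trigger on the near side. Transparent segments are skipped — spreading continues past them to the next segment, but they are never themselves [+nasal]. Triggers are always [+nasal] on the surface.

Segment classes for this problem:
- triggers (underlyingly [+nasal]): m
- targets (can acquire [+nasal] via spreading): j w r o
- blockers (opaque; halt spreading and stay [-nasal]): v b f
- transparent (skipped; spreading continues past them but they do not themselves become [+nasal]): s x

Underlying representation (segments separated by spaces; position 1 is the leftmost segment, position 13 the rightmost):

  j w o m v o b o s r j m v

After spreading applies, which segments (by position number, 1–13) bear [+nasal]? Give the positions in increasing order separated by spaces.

From /m/ at 4 rightward: 5 /v/ blocks.
From /m/ at 4 leftward: 3 /o/ → [+nasal]; 2 /w/ → [+nasal]; 1 /j/ → [+nasal]; word edge.
From /m/ at 12 rightward: 13 /v/ blocks.
From /m/ at 12 leftward: 11 /j/ → [+nasal]; 10 /r/ → [+nasal]; 9 /s/ transparent; 8 /o/ → [+nasal]; 7 /b/ blocks.
Target with no active source: position 6 stays [-nasal].

1 2 3 4 8 10 11 12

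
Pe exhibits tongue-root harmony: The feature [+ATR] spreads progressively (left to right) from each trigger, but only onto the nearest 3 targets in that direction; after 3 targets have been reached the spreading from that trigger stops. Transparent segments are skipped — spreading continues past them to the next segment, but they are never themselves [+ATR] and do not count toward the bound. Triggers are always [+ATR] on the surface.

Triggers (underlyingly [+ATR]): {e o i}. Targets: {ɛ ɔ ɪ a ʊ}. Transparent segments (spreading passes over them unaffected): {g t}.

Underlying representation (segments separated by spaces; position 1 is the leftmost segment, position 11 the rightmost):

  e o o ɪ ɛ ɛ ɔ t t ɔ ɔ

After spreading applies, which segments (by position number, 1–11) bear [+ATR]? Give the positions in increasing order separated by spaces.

From /e/ at 1 rightward: 2 /o/ is itself a trigger — this domain ends here.
From /o/ at 2 rightward: 3 /o/ is itself a trigger — this domain ends here.
From /o/ at 3 rightward: 4 /ɪ/ → [+ATR]; 5 /ɛ/ → [+ATR]; 6 /ɛ/ → [+ATR]; bound reached.
Targets with no active source: positions 7 10 11 stay [-ATR].

1 2 3 4 5 6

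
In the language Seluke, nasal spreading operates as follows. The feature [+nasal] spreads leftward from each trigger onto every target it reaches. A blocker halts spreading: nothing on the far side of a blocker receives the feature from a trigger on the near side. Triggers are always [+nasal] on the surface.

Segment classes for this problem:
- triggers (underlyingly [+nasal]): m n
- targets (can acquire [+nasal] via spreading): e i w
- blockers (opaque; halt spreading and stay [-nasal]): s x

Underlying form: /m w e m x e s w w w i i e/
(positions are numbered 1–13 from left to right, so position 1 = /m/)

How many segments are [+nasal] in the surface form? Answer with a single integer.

From /m/ at 1 leftward: word edge.
From /m/ at 4 leftward: 3 /e/ → [+nasal]; 2 /w/ → [+nasal]; 1 /m/ is itself a trigger — this domain ends here.
Targets with no active source: positions 6 8 9 10 11 12 13 stay [-nasal].
[+nasal] positions on the surface: 1 2 3 4.

4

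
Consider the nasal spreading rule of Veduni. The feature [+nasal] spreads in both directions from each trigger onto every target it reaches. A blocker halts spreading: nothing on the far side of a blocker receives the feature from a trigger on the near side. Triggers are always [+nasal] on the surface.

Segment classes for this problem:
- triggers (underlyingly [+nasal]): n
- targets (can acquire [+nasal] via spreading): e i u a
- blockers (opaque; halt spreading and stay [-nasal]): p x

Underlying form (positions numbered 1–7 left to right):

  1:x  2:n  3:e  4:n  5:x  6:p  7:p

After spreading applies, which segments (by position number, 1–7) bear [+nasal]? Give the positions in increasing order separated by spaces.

From /n/ at 2 rightward: 3 /e/ → [+nasal]; 4 /n/ is itself a trigger — this domain ends here.
From /n/ at 2 leftward: 1 /x/ blocks.
From /n/ at 4 rightward: 5 /x/ blocks.
From /n/ at 4 leftward: 3 /e/ → [+nasal]; 2 /n/ is itself a trigger — this domain ends here.

2 3 4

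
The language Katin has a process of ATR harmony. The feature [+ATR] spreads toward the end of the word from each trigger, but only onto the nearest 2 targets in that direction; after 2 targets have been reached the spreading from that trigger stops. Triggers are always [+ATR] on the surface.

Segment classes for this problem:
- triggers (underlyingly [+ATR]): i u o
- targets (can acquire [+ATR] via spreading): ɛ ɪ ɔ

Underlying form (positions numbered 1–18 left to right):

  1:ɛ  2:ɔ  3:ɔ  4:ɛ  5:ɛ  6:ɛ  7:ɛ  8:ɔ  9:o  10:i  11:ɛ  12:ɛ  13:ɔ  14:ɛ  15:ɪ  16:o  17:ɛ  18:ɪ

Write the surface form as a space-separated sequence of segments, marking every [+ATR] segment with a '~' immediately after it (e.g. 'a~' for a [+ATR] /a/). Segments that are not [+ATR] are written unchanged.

ɛ ɔ ɔ ɛ ɛ ɛ ɛ ɔ o~ i~ ɛ~ ɛ~ ɔ ɛ ɪ o~ ɛ~ ɪ~

From /o/ at 9 rightward: 10 /i/ is itself a trigger — this domain ends here.
From /i/ at 10 rightward: 11 /ɛ/ → [+ATR]; 12 /ɛ/ → [+ATR]; bound reached.
From /o/ at 16 rightward: 17 /ɛ/ → [+ATR]; 18 /ɪ/ → [+ATR]; bound reached.
Targets with no active source: positions 1 2 3 4 5 6 7 8 13 14 15 stay [-ATR].
[+ATR] positions on the surface: 9 10 11 12 16 17 18.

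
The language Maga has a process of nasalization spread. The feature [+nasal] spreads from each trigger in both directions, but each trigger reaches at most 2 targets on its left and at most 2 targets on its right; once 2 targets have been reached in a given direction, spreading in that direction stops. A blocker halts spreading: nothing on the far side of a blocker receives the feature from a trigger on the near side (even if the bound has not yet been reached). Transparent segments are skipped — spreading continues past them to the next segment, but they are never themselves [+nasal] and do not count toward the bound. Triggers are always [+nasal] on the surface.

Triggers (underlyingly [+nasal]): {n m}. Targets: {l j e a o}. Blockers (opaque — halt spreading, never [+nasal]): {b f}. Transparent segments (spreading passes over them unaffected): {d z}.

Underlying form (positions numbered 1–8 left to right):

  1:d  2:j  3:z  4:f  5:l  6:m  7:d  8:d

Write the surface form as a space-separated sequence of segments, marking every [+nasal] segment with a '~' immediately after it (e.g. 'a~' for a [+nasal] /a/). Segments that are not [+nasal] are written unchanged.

From /m/ at 6 rightward: 7 /d/ transparent; 8 /d/ transparent; word edge.
From /m/ at 6 leftward: 5 /l/ → [+nasal]; 4 /f/ blocks.
Target with no active source: position 2 stays [-nasal].
[+nasal] positions on the surface: 5 6.

d j z f l~ m~ d d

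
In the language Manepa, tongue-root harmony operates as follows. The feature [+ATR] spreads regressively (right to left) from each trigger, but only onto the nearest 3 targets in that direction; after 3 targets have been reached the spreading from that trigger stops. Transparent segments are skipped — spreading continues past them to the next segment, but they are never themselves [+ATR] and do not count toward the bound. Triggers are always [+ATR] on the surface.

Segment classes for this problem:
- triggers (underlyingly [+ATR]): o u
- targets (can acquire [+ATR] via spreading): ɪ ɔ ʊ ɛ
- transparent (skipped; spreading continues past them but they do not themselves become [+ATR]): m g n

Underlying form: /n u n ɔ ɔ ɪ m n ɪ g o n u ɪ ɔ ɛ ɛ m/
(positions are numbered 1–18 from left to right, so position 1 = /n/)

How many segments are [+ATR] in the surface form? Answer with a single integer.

From /u/ at 2 leftward: 1 /n/ transparent; word edge.
From /o/ at 11 leftward: 10 /g/ transparent; 9 /ɪ/ → [+ATR]; 8 /n/ transparent; 7 /m/ transparent; 6 /ɪ/ → [+ATR]; 5 /ɔ/ → [+ATR]; bound reached.
From /u/ at 13 leftward: 12 /n/ transparent; 11 /o/ is itself a trigger — this domain ends here.
Targets with no active source: positions 4 14 15 16 17 stay [-ATR].
[+ATR] positions on the surface: 2 5 6 9 11 13.

6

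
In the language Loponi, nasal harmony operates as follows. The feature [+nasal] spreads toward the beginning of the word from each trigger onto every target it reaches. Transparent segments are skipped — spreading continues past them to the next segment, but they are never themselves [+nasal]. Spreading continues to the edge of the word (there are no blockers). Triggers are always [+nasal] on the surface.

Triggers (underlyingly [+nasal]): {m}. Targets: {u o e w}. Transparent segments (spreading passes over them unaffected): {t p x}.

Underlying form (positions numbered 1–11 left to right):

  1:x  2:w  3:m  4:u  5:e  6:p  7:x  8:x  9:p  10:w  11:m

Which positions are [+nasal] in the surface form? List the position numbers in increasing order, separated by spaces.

From /m/ at 3 leftward: 2 /w/ → [+nasal]; 1 /x/ transparent; word edge.
From /m/ at 11 leftward: 10 /w/ → [+nasal]; 9 /p/ transparent; 8 /x/ transparent; 7 /x/ transparent; 6 /p/ transparent; 5 /e/ → [+nasal]; 4 /u/ → [+nasal]; 3 /m/ is itself a trigger — this domain ends here.

2 3 4 5 10 11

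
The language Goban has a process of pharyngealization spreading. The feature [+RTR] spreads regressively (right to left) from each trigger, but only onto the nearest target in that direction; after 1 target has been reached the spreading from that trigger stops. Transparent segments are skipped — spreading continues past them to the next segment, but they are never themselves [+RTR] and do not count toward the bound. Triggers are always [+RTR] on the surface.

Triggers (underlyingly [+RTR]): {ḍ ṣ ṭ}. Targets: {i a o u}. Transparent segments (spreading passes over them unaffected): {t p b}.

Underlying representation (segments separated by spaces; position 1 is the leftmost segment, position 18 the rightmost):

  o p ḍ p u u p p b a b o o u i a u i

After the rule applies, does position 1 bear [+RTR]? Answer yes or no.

From /ḍ/ at 3 leftward: 2 /p/ transparent; 1 /o/ → [+RTR]; bound reached.
Targets with no active source: positions 5 6 10 12 13 14 15 16 17 18 stay [-emphatic].
[+RTR] positions on the surface: 1 3.

yes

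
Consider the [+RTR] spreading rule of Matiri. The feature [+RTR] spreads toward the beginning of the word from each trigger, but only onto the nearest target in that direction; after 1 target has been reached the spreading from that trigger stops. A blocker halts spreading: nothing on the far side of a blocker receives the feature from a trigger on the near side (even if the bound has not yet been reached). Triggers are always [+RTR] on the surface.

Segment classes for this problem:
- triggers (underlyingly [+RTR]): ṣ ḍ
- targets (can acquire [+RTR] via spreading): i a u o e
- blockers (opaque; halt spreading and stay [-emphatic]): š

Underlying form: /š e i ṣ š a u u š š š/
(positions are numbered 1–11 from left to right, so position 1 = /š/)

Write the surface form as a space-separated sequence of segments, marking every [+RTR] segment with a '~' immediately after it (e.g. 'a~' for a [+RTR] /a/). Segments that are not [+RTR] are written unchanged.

From /ṣ/ at 4 leftward: 3 /i/ → [+RTR]; bound reached.
Targets with no active source: positions 2 6 7 8 stay [-emphatic].
[+RTR] positions on the surface: 3 4.

š e i~ ṣ~ š a u u š š š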